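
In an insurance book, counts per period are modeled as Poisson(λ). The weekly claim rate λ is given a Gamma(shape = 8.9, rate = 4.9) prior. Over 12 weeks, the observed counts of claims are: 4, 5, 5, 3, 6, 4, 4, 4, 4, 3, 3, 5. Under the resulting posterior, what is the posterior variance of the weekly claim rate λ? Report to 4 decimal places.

0.2062

With a Gamma(shape α, rate β) prior, the Poisson likelihood is conjugate: the posterior is Gamma(α + ΣXᵢ, β + n).
Sum of counts S = 50 over n = 12 weeks.
Posterior: Gamma(α+S, β+n) = Gamma(8.9+50, 4.9+12) = Gamma(58.9, 16.9).
Var = α/β² = 58.9/16.9² = 0.2062.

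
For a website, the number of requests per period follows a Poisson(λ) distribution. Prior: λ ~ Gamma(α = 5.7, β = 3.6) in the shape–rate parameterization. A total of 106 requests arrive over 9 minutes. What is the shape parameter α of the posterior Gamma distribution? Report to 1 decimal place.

111.7

With a Gamma(shape α, rate β) prior, the Poisson likelihood is conjugate: the posterior is Gamma(α + ΣXᵢ, β + n).
Posterior: Gamma(α+S, β+n) = Gamma(5.7+106, 3.6+9) = Gamma(111.7, 12.6).
Posterior α = 111.7.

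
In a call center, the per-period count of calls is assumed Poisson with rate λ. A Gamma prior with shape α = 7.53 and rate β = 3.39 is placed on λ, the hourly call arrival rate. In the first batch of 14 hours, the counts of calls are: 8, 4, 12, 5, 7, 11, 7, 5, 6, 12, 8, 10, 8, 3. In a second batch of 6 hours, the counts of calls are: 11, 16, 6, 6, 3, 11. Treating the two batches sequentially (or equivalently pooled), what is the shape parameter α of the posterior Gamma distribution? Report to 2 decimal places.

166.53

With a Gamma(shape α, rate β) prior, the Poisson likelihood is conjugate: the posterior is Gamma(α + ΣXᵢ, β + n).
Batch 1: sum of counts S = 106 over n = 14 hours.
After batch 1: Gamma(α+S, β+n) = Gamma(7.53+106, 3.39+14) = Gamma(113.53, 17.39).
Batch 2: sum of counts S = 53 over n = 6 hours.
After batch 2: Gamma(α+S, β+n) = Gamma(113.53+53, 17.39+6) = Gamma(166.53, 23.39).
Posterior α = 166.53.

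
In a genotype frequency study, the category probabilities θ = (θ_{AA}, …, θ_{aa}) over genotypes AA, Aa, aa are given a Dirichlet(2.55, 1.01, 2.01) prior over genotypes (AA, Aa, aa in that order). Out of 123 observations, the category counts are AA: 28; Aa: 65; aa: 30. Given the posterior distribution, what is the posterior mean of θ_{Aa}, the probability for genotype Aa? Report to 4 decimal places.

The Dirichlet prior is conjugate to the Multinomial likelihood: each posterior αⱼ = prior αⱼ + observed count nⱼ.
Posterior concentration: (30.55, 66.01, 32.01), total = 128.57.
E[θ_{Aa}|data] = α_{Aa}/Σα = 66.01/128.57 = 0.5134.

0.5134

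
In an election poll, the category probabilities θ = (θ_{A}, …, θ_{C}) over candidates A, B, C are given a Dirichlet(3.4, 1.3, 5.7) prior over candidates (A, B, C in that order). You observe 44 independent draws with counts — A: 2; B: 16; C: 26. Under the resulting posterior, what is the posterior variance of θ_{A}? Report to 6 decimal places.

0.001614

The Dirichlet prior is conjugate to the Multinomial likelihood: each posterior αⱼ = prior αⱼ + observed count nⱼ.
Posterior concentration: (5.4, 17.3, 31.7), total = 54.4.
Var[θ_j] = α_j(Σα−α_j)/((Σα)²(Σα+1)) = 5.4·49.0/(54.4²·55.4) = 0.001614.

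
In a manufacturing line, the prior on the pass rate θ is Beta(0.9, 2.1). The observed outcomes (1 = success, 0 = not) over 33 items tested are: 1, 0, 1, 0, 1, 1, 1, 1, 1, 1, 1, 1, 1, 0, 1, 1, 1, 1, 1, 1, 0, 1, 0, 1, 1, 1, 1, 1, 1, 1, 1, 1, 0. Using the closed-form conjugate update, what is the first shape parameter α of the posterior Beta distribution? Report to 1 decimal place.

27.9

The Beta prior is conjugate to a Binomial/Bernoulli likelihood; the update adds successes to α and failures to β.
Posterior: Beta(α+k, β+n−k) = Beta(0.9+27, 2.1+6) = Beta(27.9, 8.1).
Posterior α = 27.9.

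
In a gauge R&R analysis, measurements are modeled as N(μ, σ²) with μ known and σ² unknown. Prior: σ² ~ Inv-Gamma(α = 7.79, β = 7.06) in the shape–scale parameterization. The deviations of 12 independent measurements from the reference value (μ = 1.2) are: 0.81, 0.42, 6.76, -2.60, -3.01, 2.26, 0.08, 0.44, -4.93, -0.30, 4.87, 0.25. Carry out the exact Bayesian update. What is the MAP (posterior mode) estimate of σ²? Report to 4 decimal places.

With known mean μ and an Inverse-Gamma(α, β) prior on σ², the Normal likelihood is conjugate: posterior is Inv-Gamma(α + n/2, β + Σ(xᵢ−μ)²/2).
Σ(xᵢ−μ)² = (0.81)² + (0.42)² + (6.76)² + (-2.60)² + (-3.01)² + (2.26)² + (0.08)² + (0.44)² + (-4.93)² + (-0.30)² + (4.87)² + (0.25)² = 115.8321.
Posterior: Inv-Gamma(7.79 + 12/2, 7.06 + 115.8321/2) = Inv-Gamma(13.79, 64.97605).
Mode = β/(α+1) = 64.97605/14.79 = 4.3932.

4.3932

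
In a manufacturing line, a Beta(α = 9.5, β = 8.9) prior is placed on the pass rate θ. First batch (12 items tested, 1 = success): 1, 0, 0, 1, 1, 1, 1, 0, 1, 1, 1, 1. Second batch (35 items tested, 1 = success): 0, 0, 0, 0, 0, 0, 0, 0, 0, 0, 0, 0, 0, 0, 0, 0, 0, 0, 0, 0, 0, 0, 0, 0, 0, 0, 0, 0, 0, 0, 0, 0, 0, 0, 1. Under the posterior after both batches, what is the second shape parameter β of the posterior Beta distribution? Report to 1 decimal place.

45.9

The Beta prior is conjugate to a Binomial/Bernoulli likelihood; the update adds successes to α and failures to β.
After batch 1: Beta(9.5+9, 8.9+3) = Beta(18.5, 11.9).
After batch 2: Beta(18.5+1, 11.9+34) = Beta(19.5, 45.9).
Posterior β = 45.9.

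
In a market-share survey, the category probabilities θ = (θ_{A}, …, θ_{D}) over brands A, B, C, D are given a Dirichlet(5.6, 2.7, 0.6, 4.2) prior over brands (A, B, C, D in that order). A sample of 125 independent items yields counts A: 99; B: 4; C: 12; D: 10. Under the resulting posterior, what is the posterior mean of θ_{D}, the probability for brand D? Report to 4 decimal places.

0.1028

The Dirichlet prior is conjugate to the Multinomial likelihood: each posterior αⱼ = prior αⱼ + observed count nⱼ.
Posterior concentration: (104.6, 6.7, 12.6, 14.2), total = 138.1.
E[θ_{D}|data] = α_{D}/Σα = 14.2/138.1 = 0.1028.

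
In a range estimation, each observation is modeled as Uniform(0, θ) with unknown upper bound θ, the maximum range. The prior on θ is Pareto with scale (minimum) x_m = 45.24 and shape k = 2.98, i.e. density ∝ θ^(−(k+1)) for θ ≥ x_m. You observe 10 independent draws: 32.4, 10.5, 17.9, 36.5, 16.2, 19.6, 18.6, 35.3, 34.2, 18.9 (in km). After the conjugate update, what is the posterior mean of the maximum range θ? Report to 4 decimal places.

A Pareto(scale x_m, shape k) prior on the upper bound θ of Uniform(0, θ) is conjugate: posterior is Pareto(max(x_m, max xᵢ), k + n).
Sample maximum = 36.5; prior scale x_m = 45.24 → posterior scale = max = 45.24.
Posterior shape = 2.98 + 10 = 12.98.
E[θ|data] = k·x_m/(k−1) = 12.98·45.24/11.98 = 49.0163.

49.0163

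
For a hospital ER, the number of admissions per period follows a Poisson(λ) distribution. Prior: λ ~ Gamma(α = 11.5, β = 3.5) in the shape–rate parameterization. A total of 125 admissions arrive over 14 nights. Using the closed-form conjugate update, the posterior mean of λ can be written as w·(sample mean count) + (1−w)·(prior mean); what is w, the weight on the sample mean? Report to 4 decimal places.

0.8000

With a Gamma(shape α, rate β) prior, the Poisson likelihood is conjugate: the posterior is Gamma(α + ΣXᵢ, β + n).
Posterior mean = (α₀+S)/(β₀+n) = [n/(β₀+n)]·(S/n) + [β₀/(β₀+n)]·(α₀/β₀), so only n and β₀ enter the weight.
Weight on data w = n/(β₀+n) = 14/(3.5+14) = 14/17.5 = 0.8000.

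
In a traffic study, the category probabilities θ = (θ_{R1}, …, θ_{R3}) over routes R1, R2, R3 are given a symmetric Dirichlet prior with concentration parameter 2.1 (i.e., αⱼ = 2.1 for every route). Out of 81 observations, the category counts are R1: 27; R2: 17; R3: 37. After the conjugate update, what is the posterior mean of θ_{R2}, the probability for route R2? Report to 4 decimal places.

0.2188

The Dirichlet prior is conjugate to the Multinomial likelihood: each posterior αⱼ = prior αⱼ + observed count nⱼ.
Posterior concentration: (29.1, 19.1, 39.1), total = 87.3.
E[θ_{R2}|data] = α_{R2}/Σα = 19.1/87.3 = 0.2188.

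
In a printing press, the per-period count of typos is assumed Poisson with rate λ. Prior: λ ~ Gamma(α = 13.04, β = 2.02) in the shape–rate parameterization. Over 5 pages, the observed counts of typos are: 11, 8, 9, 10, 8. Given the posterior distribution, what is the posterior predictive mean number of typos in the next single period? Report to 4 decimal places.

8.4103

With a Gamma(shape α, rate β) prior, the Poisson likelihood is conjugate: the posterior is Gamma(α + ΣXᵢ, β + n).
Sum of counts S = 46 over n = 5 pages.
Posterior: Gamma(α+S, β+n) = Gamma(13.04+46, 2.02+5) = Gamma(59.04, 7.02).
The predictive distribution for one future period is NegBinom with mean α/β = 8.4103.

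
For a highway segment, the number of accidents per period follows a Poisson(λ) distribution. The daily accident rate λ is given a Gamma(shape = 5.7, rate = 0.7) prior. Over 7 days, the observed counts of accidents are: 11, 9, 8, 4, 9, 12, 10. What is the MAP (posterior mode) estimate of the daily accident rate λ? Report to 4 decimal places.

With a Gamma(shape α, rate β) prior, the Poisson likelihood is conjugate: the posterior is Gamma(α + ΣXᵢ, β + n).
Sum of counts S = 63 over n = 7 days.
Posterior: Gamma(α+S, β+n) = Gamma(5.7+63, 0.7+7) = Gamma(68.7, 7.7).
Mode of Gamma(α,β) for α≥1 is (α−1)/β = 67.7/7.7 = 8.7922.

8.7922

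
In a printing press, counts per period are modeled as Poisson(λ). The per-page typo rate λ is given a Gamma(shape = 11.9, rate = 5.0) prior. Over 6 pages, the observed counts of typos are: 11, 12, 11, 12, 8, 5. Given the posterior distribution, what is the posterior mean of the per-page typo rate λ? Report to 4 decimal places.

With a Gamma(shape α, rate β) prior, the Poisson likelihood is conjugate: the posterior is Gamma(α + ΣXᵢ, β + n).
Sum of counts S = 59 over n = 6 pages.
Posterior: Gamma(α+S, β+n) = Gamma(11.9+59, 5.0+6) = Gamma(70.9, 11.0).
Posterior mean = α/β = 70.9/11.0 = 6.4455.

6.4455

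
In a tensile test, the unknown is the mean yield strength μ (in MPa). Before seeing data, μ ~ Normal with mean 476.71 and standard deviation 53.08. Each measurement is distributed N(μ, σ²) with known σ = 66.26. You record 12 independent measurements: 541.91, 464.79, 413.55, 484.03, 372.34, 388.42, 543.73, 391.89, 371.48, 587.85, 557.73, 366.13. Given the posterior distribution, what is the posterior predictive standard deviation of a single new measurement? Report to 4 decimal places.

68.6601

For Normal data with known variance σ², a Normal(μ₀, σ₀²) prior on μ is conjugate. Posterior precision = 1/σ₀² + n/σ²; posterior mean is the precision-weighted average of μ₀ and x̄.
σ₀² = 53.08² = 2817.4864, σ² = 66.26² = 4390.3876; σ² + n·σ₀² = 4390.3876 + 12·2817.4864 = 38200.2244.
Posterior precision = 1/σ₀² + n/σ² = 1/2817.4864 + 12/4390.3876 = (σ² + n·σ₀²)/(σ₀²σ²) = 38200.2244/(2817.4864·4390.3876); posterior variance σₙ² = σ₀²σ²/(σ² + n·σ₀²) = 2817.4864·4390.3876/38200.2244 = 323.816353.
Predictive variance for one new observation = σₙ² + σ² = 2817.4864·4390.3876/38200.2244 + 4390.3876 = σ²·(σ₀² + 38200.2244)/38200.2244 = 4390.3876·41017.7108/38200.2244 = 4714.203953; SD = √(4390.3876·41017.7108/38200.2244) = 68.6601.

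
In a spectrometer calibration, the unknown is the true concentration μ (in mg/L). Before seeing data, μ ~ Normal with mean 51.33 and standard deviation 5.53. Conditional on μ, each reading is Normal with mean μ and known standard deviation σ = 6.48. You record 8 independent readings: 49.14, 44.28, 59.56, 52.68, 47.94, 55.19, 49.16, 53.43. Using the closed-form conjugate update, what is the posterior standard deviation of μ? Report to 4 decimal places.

2.1166

For Normal data with known variance σ², a Normal(μ₀, σ₀²) prior on μ is conjugate. Posterior precision = 1/σ₀² + n/σ²; posterior mean is the precision-weighted average of μ₀ and x̄.
σ₀² = 5.53² = 30.5809, σ² = 6.48² = 41.9904; σ² + n·σ₀² = 41.9904 + 8·30.5809 = 286.6376.
Posterior precision = 1/σ₀² + n/σ² = 1/30.5809 + 8/41.9904 = (σ² + n·σ₀²)/(σ₀²σ²) = 286.6376/(30.5809·41.9904); posterior variance σₙ² = σ₀²σ²/(σ² + n·σ₀²) = 30.5809·41.9904/286.6376 = 4.479888.
Posterior SD = √σₙ² = √(30.5809·41.9904/286.6376) = 2.1166.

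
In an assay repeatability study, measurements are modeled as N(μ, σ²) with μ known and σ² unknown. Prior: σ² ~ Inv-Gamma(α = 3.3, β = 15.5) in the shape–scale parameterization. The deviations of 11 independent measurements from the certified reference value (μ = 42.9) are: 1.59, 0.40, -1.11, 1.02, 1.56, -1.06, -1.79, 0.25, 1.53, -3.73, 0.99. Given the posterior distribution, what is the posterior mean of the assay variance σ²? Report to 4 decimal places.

With known mean μ and an Inverse-Gamma(α, β) prior on σ², the Normal likelihood is conjugate: posterior is Inv-Gamma(α + n/2, β + Σ(xᵢ−μ)²/2).
Σ(xᵢ−μ)² = (1.59)² + (0.40)² + (-1.11)² + (1.02)² + (1.56)² + (-1.06)² + (-1.79)² + (0.25)² + (1.53)² + (-3.73)² + (0.99)² = 29.0183.
Posterior: Inv-Gamma(3.3 + 11/2, 15.5 + 29.0183/2) = Inv-Gamma(8.80, 30.00915).
E[σ²|data] = β/(α−1) = 30.00915/7.80 = 3.8473.

3.8473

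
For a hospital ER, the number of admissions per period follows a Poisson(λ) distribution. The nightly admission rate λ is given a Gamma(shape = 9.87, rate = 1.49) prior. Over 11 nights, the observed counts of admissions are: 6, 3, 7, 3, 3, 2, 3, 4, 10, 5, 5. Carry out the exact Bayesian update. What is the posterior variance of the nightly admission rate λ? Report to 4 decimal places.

With a Gamma(shape α, rate β) prior, the Poisson likelihood is conjugate: the posterior is Gamma(α + ΣXᵢ, β + n).
Sum of counts S = 51 over n = 11 nights.
Posterior: Gamma(α+S, β+n) = Gamma(9.87+51, 1.49+11) = Gamma(60.87, 12.49).
Var = α/β² = 60.87/12.49² = 0.3902.

0.3902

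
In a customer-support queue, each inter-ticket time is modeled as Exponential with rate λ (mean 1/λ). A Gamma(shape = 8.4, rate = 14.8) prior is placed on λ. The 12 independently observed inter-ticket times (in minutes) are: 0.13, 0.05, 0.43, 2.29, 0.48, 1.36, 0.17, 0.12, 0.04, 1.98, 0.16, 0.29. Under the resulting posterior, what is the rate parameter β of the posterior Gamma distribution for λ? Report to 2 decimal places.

With a Gamma(shape α, rate β) prior on the exponential rate λ, the posterior after n observations with total T = Σxᵢ is Gamma(α+n, β+T).
Sum of observations T = 7.50 minutes; n = 12.
Posterior: Gamma(8.4+12, 14.8+7.50) = Gamma(20.4, 22.30).
Posterior β = 22.30.

22.30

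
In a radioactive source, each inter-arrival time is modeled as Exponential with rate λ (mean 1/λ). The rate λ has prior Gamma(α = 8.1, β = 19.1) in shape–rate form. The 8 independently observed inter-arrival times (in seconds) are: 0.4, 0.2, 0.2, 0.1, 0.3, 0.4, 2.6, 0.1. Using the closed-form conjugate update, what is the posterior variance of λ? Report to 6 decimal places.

0.029403

With a Gamma(shape α, rate β) prior on the exponential rate λ, the posterior after n observations with total T = Σxᵢ is Gamma(α+n, β+T).
Sum of observations T = 4.3 seconds; n = 8.
Posterior: Gamma(8.1+8, 19.1+4.3) = Gamma(16.1, 23.4).
Var = α/β² = 0.029403.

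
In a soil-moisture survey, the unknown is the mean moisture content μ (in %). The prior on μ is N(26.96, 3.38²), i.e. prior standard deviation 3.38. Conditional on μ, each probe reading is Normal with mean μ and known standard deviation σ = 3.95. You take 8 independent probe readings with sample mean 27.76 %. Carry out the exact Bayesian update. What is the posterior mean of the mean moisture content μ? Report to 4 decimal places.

For Normal data with known variance σ², a Normal(μ₀, σ₀²) prior on μ is conjugate. Posterior precision = 1/σ₀² + n/σ²; posterior mean is the precision-weighted average of μ₀ and x̄.
n·x̄ = 8·27.76 = 222.08.
σ₀² = 3.38² = 11.4244, σ² = 3.95² = 15.6025; σ² + n·σ₀² = 15.6025 + 8·11.4244 = 106.9977.
Posterior mean = (μ₀/σ₀² + n·x̄/σ²)/(1/σ₀² + n/σ²) = (σ²·μ₀ + σ₀²·n·x̄)/(σ² + n·σ₀²) = (15.6025·26.96 + 11.4244·222.08)/106.9977 = 2957.774152/106.9977 = 27.6433.

27.6433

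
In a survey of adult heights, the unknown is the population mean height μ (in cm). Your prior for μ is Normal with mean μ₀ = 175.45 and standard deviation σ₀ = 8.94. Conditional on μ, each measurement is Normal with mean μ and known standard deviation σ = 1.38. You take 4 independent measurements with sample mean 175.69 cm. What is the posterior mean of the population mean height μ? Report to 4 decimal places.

For Normal data with known variance σ², a Normal(μ₀, σ₀²) prior on μ is conjugate. Posterior precision = 1/σ₀² + n/σ²; posterior mean is the precision-weighted average of μ₀ and x̄.
n·x̄ = 4·175.69 = 702.76.
σ₀² = 8.94² = 79.9236, σ² = 1.38² = 1.9044; σ² + n·σ₀² = 1.9044 + 4·79.9236 = 321.5988.
Posterior mean = (μ₀/σ₀² + n·x̄/σ²)/(1/σ₀² + n/σ²) = (σ²·μ₀ + σ₀²·n·x̄)/(σ² + n·σ₀²) = (1.9044·175.45 + 79.9236·702.76)/321.5988 = 56501.236116/321.5988 = 175.6886.

175.6886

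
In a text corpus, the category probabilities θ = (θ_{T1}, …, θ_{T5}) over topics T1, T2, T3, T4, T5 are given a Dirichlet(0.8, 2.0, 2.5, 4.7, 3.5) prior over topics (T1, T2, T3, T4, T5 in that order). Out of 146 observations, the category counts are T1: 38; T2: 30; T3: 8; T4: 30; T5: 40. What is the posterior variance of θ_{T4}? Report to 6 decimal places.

The Dirichlet prior is conjugate to the Multinomial likelihood: each posterior αⱼ = prior αⱼ + observed count nⱼ.
Posterior concentration: (38.8, 32.0, 10.5, 34.7, 43.5), total = 159.5.
Var[θ_j] = α_j(Σα−α_j)/((Σα)²(Σα+1)) = 34.7·124.8/(159.5²·160.5) = 0.001061.

0.001061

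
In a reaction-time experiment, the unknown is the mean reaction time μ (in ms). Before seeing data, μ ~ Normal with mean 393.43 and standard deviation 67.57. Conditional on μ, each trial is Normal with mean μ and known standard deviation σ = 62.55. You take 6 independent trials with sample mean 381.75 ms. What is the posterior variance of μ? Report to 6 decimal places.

For Normal data with known variance σ², a Normal(μ₀, σ₀²) prior on μ is conjugate. Posterior precision = 1/σ₀² + n/σ²; posterior mean is the precision-weighted average of μ₀ and x̄.
σ₀² = 67.57² = 4565.7049, σ² = 62.55² = 3912.5025; σ² + n·σ₀² = 3912.5025 + 6·4565.7049 = 31306.7319.
Posterior precision = 1/σ₀² + n/σ² = 1/4565.7049 + 6/3912.5025 = (σ² + n·σ₀²)/(σ₀²σ²) = 31306.7319/(4565.7049·3912.5025); posterior variance σₙ² = σ₀²σ²/(σ² + n·σ₀²) = 4565.7049·3912.5025/31306.7319 = 570.590756.

570.590756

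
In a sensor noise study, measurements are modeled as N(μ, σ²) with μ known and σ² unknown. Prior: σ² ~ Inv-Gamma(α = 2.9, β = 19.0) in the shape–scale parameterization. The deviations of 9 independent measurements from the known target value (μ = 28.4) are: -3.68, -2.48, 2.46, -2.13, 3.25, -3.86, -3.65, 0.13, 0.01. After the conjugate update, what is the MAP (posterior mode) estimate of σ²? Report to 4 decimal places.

6.3740

With known mean μ and an Inverse-Gamma(α, β) prior on σ², the Normal likelihood is conjugate: posterior is Inv-Gamma(α + n/2, β + Σ(xᵢ−μ)²/2).
Σ(xᵢ−μ)² = (-3.68)² + (-2.48)² + (2.46)² + (-2.13)² + (3.25)² + (-3.86)² + (-3.65)² + (0.13)² + (0.01)² = 69.0829.
Posterior: Inv-Gamma(2.9 + 9/2, 19.0 + 69.0829/2) = Inv-Gamma(7.40, 53.54145).
Mode = β/(α+1) = 53.54145/8.40 = 6.3740.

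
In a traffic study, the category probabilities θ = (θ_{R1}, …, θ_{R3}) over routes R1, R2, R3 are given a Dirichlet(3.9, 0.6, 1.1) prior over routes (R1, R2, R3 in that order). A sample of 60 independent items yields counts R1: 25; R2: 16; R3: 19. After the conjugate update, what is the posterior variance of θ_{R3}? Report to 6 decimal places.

0.003191

The Dirichlet prior is conjugate to the Multinomial likelihood: each posterior αⱼ = prior αⱼ + observed count nⱼ.
Posterior concentration: (28.9, 16.6, 20.1), total = 65.6.
Var[θ_j] = α_j(Σα−α_j)/((Σα)²(Σα+1)) = 20.1·45.5/(65.6²·66.6) = 0.003191.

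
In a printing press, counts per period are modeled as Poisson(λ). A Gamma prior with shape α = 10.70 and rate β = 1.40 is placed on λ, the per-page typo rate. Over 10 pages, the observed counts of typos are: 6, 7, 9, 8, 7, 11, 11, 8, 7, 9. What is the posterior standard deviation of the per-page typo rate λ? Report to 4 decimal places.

0.8491

With a Gamma(shape α, rate β) prior, the Poisson likelihood is conjugate: the posterior is Gamma(α + ΣXᵢ, β + n).
Sum of counts S = 83 over n = 10 pages.
Posterior: Gamma(α+S, β+n) = Gamma(10.70+83, 1.40+10) = Gamma(93.70, 11.40).
SD = √α/β = √93.70/11.40 = 0.8491.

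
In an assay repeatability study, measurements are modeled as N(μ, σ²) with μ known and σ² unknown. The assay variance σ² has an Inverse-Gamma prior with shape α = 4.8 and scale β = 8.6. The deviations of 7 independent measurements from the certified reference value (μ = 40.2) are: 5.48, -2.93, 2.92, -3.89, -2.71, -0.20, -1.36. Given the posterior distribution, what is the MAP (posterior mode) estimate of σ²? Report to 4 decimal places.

With known mean μ and an Inverse-Gamma(α, β) prior on σ², the Normal likelihood is conjugate: posterior is Inv-Gamma(α + n/2, β + Σ(xᵢ−μ)²/2).
Σ(xᵢ−μ)² = (5.48)² + (-2.93)² + (2.92)² + (-3.89)² + (-2.71)² + (-0.20)² + (-1.36)² = 71.5075.
Posterior: Inv-Gamma(4.8 + 7/2, 8.6 + 71.5075/2) = Inv-Gamma(8.30, 44.35375).
Mode = β/(α+1) = 44.35375/9.30 = 4.7692.

4.7692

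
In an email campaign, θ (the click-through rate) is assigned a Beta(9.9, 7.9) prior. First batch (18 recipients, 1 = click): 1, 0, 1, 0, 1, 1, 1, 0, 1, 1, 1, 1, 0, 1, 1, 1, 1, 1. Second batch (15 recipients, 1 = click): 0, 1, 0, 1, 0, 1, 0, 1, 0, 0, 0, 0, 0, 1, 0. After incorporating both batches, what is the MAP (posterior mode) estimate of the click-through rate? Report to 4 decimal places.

0.5717

The Beta prior is conjugate to a Binomial/Bernoulli likelihood; the update adds successes to α and failures to β.
After batch 1: Beta(9.9+14, 7.9+4) = Beta(23.9, 11.9).
After batch 2: Beta(23.9+5, 11.9+10) = Beta(28.9, 21.9).
Mode of Beta(a,b) for a,b>1 is (a−1)/(a+b−2) = 27.9/48.8 = 0.5717.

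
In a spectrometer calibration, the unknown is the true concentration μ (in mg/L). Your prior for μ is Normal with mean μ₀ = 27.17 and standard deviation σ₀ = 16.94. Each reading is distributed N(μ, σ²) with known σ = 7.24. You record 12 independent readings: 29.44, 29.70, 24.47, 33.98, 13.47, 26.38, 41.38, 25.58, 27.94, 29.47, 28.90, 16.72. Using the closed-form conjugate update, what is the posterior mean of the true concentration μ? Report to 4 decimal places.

27.2841

For Normal data with known variance σ², a Normal(μ₀, σ₀²) prior on μ is conjugate. Posterior precision = 1/σ₀² + n/σ²; posterior mean is the precision-weighted average of μ₀ and x̄.
Σxᵢ = 29.44 + 29.70 + 24.47 + 33.98 + 13.47 + 26.38 + 41.38 + 25.58 + 27.94 + 29.47 + 28.90 + 16.72 = 327.43, so n·x̄ = 327.43.
σ₀² = 16.94² = 286.9636, σ² = 7.24² = 52.4176; σ² + n·σ₀² = 52.4176 + 12·286.9636 = 3495.9808.
Posterior mean = (μ₀/σ₀² + n·x̄/σ²)/(1/σ₀² + n/σ²) = (σ²·μ₀ + σ₀²·n·x̄)/(σ² + n·σ₀²) = (52.4176·27.17 + 286.9636·327.43)/3495.9808 = 95384.67774/3495.9808 = 27.2841.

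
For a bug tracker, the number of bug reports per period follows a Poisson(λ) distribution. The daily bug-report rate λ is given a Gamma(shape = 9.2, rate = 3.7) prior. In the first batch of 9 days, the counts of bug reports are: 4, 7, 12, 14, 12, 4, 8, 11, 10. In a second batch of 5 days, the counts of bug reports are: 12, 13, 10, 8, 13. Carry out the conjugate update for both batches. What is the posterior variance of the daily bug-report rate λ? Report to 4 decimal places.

0.4699

With a Gamma(shape α, rate β) prior, the Poisson likelihood is conjugate: the posterior is Gamma(α + ΣXᵢ, β + n).
Batch 1: sum of counts S = 82 over n = 9 days.
After batch 1: Gamma(α+S, β+n) = Gamma(9.2+82, 3.7+9) = Gamma(91.2, 12.7).
Batch 2: sum of counts S = 56 over n = 5 days.
After batch 2: Gamma(α+S, β+n) = Gamma(91.2+56, 12.7+5) = Gamma(147.2, 17.7).
Var = α/β² = 147.2/17.7² = 0.4699.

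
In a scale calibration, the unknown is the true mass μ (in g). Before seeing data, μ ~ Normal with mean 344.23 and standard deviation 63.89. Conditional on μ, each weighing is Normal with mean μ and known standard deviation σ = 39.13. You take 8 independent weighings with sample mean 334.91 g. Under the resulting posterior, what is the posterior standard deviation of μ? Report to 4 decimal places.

For Normal data with known variance σ², a Normal(μ₀, σ₀²) prior on μ is conjugate. Posterior precision = 1/σ₀² + n/σ²; posterior mean is the precision-weighted average of μ₀ and x̄.
σ₀² = 63.89² = 4081.9321, σ² = 39.13² = 1531.1569; σ² + n·σ₀² = 1531.1569 + 8·4081.9321 = 34186.6137.
Posterior precision = 1/σ₀² + n/σ² = 1/4081.9321 + 8/1531.1569 = (σ² + n·σ₀²)/(σ₀²σ²) = 34186.6137/(4081.9321·1531.1569); posterior variance σₙ² = σ₀²σ²/(σ² + n·σ₀²) = 4081.9321·1531.1569/34186.6137 = 182.822392.
Posterior SD = √σₙ² = √(4081.9321·1531.1569/34186.6137) = 13.5212.

13.5212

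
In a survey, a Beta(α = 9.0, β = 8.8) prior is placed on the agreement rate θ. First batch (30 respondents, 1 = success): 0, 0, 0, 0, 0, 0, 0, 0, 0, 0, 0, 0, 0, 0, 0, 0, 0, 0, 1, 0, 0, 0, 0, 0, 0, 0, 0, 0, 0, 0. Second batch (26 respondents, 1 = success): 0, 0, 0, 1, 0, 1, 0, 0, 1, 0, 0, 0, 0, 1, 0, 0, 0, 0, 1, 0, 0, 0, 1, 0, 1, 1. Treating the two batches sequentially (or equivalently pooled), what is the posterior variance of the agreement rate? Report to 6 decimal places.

The Beta prior is conjugate to a Binomial/Bernoulli likelihood; the update adds successes to α and failures to β.
After batch 1: Beta(9.0+1, 8.8+29) = Beta(10.0, 37.8).
After batch 2: Beta(10.0+8, 37.8+18) = Beta(18.0, 55.8).
Var = αβ/((α+β)²(α+β+1)) = 18.0·55.8/(73.8²·74.8) = 0.002465.

0.002465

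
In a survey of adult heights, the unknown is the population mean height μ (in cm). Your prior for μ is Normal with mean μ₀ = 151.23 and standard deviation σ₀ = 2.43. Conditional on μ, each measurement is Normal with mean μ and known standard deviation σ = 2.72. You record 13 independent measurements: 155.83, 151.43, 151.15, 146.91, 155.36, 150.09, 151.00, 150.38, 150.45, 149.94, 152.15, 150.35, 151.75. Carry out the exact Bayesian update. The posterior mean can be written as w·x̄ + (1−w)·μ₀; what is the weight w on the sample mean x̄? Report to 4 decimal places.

For Normal data with known variance σ², a Normal(μ₀, σ₀²) prior on μ is conjugate. Posterior precision = 1/σ₀² + n/σ²; posterior mean is the precision-weighted average of μ₀ and x̄.
σ₀² = 2.43² = 5.9049, σ² = 2.72² = 7.3984. Prior precision 1/σ₀² = 1/5.9049; data precision n/σ² = 13/7.3984.
w = (n/σ²)/(1/σ₀² + n/σ²) = n·σ₀²/(σ² + n·σ₀²) = 13·5.9049/(7.3984 + 13·5.9049) = 76.7637/84.1621 = 0.9121.

0.9121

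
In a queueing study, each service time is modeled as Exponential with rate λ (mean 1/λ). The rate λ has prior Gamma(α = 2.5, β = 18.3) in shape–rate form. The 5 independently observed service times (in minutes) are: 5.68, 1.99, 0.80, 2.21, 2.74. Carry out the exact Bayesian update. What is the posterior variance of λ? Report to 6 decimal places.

0.007454

With a Gamma(shape α, rate β) prior on the exponential rate λ, the posterior after n observations with total T = Σxᵢ is Gamma(α+n, β+T).
Sum of observations T = 13.42 minutes; n = 5.
Posterior: Gamma(2.5+5, 18.3+13.42) = Gamma(7.5, 31.72).
Var = α/β² = 0.007454.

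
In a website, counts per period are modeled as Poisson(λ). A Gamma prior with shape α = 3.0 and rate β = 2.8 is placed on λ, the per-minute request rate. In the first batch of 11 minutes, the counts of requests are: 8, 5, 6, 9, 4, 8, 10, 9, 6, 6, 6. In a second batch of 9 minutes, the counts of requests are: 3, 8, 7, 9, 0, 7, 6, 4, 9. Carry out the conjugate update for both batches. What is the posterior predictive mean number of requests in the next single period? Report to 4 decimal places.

With a Gamma(shape α, rate β) prior, the Poisson likelihood is conjugate: the posterior is Gamma(α + ΣXᵢ, β + n).
Batch 1: sum of counts S = 77 over n = 11 minutes.
After batch 1: Gamma(α+S, β+n) = Gamma(3.0+77, 2.8+11) = Gamma(80.0, 13.8).
Batch 2: sum of counts S = 53 over n = 9 minutes.
After batch 2: Gamma(α+S, β+n) = Gamma(80.0+53, 13.8+9) = Gamma(133.0, 22.8).
The predictive distribution for one future period is NegBinom with mean α/β = 5.8333.

5.8333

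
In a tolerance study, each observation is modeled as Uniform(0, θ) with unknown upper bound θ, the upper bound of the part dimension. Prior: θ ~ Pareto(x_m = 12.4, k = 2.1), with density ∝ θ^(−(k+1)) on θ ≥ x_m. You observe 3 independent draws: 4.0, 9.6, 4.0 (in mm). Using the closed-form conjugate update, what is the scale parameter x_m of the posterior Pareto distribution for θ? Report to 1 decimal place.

A Pareto(scale x_m, shape k) prior on the upper bound θ of Uniform(0, θ) is conjugate: posterior is Pareto(max(x_m, max xᵢ), k + n).
Sample maximum = 9.6; prior scale x_m = 12.4 → posterior scale = max = 12.4.
Posterior shape = 2.1 + 3 = 5.1.
Posterior scale x_m = 12.4.

12.4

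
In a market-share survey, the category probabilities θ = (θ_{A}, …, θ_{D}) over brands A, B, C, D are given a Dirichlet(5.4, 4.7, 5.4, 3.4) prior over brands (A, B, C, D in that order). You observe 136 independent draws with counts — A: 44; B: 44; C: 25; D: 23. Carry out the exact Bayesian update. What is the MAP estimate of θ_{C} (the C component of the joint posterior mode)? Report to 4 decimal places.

0.1948

The Dirichlet prior is conjugate to the Multinomial likelihood: each posterior αⱼ = prior αⱼ + observed count nⱼ.
Posterior concentration: (49.4, 48.7, 30.4, 26.4), total = 154.9.
Joint mode component: (α_{C}−1)/(Σα−K) = 29.4/150.9 = 0.1948.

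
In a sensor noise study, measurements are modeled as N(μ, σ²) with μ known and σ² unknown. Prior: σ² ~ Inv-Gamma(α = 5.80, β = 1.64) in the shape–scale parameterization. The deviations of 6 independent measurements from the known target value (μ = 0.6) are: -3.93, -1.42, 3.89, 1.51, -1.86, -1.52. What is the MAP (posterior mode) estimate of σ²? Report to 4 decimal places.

With known mean μ and an Inverse-Gamma(α, β) prior on σ², the Normal likelihood is conjugate: posterior is Inv-Gamma(α + n/2, β + Σ(xᵢ−μ)²/2).
Σ(xᵢ−μ)² = (-3.93)² + (-1.42)² + (3.89)² + (1.51)² + (-1.86)² + (-1.52)² = 40.6435.
Posterior: Inv-Gamma(5.80 + 6/2, 1.64 + 40.6435/2) = Inv-Gamma(8.80, 21.96175).
Mode = β/(α+1) = 21.96175/9.80 = 2.2410.

2.2410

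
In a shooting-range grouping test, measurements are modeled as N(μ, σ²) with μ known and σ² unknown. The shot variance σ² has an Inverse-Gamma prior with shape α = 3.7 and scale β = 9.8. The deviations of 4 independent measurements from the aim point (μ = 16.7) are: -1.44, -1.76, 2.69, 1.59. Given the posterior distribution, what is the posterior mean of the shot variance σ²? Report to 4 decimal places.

3.6740

With known mean μ and an Inverse-Gamma(α, β) prior on σ², the Normal likelihood is conjugate: posterior is Inv-Gamma(α + n/2, β + Σ(xᵢ−μ)²/2).
Σ(xᵢ−μ)² = (-1.44)² + (-1.76)² + (2.69)² + (1.59)² = 14.9354.
Posterior: Inv-Gamma(3.7 + 4/2, 9.8 + 14.9354/2) = Inv-Gamma(5.70, 17.26770).
E[σ²|data] = β/(α−1) = 17.26770/4.70 = 3.6740.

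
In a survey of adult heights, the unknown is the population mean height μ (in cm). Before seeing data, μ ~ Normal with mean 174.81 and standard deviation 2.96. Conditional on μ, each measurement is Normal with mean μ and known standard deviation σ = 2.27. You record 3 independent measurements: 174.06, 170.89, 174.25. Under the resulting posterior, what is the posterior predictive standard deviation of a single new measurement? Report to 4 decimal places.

2.5669

For Normal data with known variance σ², a Normal(μ₀, σ₀²) prior on μ is conjugate. Posterior precision = 1/σ₀² + n/σ²; posterior mean is the precision-weighted average of μ₀ and x̄.
σ₀² = 2.96² = 8.7616, σ² = 2.27² = 5.1529; σ² + n·σ₀² = 5.1529 + 3·8.7616 = 31.4377.
Posterior precision = 1/σ₀² + n/σ² = 1/8.7616 + 3/5.1529 = (σ² + n·σ₀²)/(σ₀²σ²) = 31.4377/(8.7616·5.1529); posterior variance σₙ² = σ₀²σ²/(σ² + n·σ₀²) = 8.7616·5.1529/31.4377 = 1.436099.
Predictive variance for one new observation = σₙ² + σ² = 8.7616·5.1529/31.4377 + 5.1529 = σ²·(σ₀² + 31.4377)/31.4377 = 5.1529·40.1993/31.4377 = 6.588999; SD = √(5.1529·40.1993/31.4377) = 2.5669.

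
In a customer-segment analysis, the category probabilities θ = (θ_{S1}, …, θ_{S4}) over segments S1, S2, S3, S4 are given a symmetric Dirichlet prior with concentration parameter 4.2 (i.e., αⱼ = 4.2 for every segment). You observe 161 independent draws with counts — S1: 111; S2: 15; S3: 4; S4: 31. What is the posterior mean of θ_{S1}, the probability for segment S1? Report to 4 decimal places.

0.6479

The Dirichlet prior is conjugate to the Multinomial likelihood: each posterior αⱼ = prior αⱼ + observed count nⱼ.
Posterior concentration: (115.2, 19.2, 8.2, 35.2), total = 177.8.
E[θ_{S1}|data] = α_{S1}/Σα = 115.2/177.8 = 0.6479.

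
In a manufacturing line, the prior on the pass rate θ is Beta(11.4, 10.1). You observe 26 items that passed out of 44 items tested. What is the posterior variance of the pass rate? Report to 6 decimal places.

0.003684

The Beta prior is conjugate to a Binomial/Bernoulli likelihood; the update adds successes to α and failures to β.
Posterior: Beta(α+k, β+n−k) = Beta(11.4+26, 10.1+18) = Beta(37.4, 28.1).
Var = αβ/((α+β)²(α+β+1)) = 37.4·28.1/(65.5²·66.5) = 0.003684.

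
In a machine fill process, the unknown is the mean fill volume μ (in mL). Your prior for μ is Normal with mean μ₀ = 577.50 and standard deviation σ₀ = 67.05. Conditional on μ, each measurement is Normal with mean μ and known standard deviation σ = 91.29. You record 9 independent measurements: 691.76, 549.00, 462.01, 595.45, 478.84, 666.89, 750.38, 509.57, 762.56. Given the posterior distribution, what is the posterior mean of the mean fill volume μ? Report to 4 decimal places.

For Normal data with known variance σ², a Normal(μ₀, σ₀²) prior on μ is conjugate. Posterior precision = 1/σ₀² + n/σ²; posterior mean is the precision-weighted average of μ₀ and x̄.
Σxᵢ = 691.76 + 549.00 + 462.01 + 595.45 + 478.84 + 666.89 + 750.38 + 509.57 + 762.56 = 5466.46, so n·x̄ = 5466.46.
σ₀² = 67.05² = 4495.7025, σ² = 91.29² = 8333.8641; σ² + n·σ₀² = 8333.8641 + 9·4495.7025 = 48795.1866.
Posterior mean = (μ₀/σ₀² + n·x̄/σ²)/(1/σ₀² + n/σ²) = (σ²·μ₀ + σ₀²·n·x̄)/(σ² + n·σ₀²) = (8333.8641·577.50 + 4495.7025·5466.46)/48795.1866 = 29388384.4059/48795.1866 = 602.2804.

602.2804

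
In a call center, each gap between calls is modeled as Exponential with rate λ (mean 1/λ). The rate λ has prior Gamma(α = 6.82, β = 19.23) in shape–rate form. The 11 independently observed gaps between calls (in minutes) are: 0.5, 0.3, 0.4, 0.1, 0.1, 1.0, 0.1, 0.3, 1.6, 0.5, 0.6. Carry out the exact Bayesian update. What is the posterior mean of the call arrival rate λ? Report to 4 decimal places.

With a Gamma(shape α, rate β) prior on the exponential rate λ, the posterior after n observations with total T = Σxᵢ is Gamma(α+n, β+T).
Sum of observations T = 5.5 minutes; n = 11.
Posterior: Gamma(6.82+11, 19.23+5.5) = Gamma(17.82, 24.73).
Posterior mean of λ = α/β = 17.82/24.73 = 0.7206.

0.7206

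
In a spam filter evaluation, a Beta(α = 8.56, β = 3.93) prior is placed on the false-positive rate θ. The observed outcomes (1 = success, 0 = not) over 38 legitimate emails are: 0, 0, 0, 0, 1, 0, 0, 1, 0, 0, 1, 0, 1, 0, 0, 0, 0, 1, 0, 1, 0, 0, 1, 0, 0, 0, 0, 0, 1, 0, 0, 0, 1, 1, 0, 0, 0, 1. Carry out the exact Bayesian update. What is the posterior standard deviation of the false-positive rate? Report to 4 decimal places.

0.0679

The Beta prior is conjugate to a Binomial/Bernoulli likelihood; the update adds successes to α and failures to β.
Posterior: Beta(α+k, β+n−k) = Beta(8.56+11, 3.93+27) = Beta(19.56, 30.93).
Var = αβ/((α+β)²(α+β+1)) = 19.56·30.93/(50.49²·51.49) = 0.00460909; SD = √0.00460909 = 0.0679.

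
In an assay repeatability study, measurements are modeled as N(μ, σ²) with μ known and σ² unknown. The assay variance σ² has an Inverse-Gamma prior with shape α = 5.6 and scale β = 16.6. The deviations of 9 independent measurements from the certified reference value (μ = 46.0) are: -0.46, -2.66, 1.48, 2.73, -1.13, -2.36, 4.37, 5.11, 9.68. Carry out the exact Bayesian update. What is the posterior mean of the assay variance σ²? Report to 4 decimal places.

With known mean μ and an Inverse-Gamma(α, β) prior on σ², the Normal likelihood is conjugate: posterior is Inv-Gamma(α + n/2, β + Σ(xᵢ−μ)²/2).
Σ(xᵢ−μ)² = (-0.46)² + (-2.66)² + (1.48)² + (2.73)² + (-1.13)² + (-2.36)² + (4.37)² + (5.11)² + (9.68)² = 162.6884.
Posterior: Inv-Gamma(5.6 + 9/2, 16.6 + 162.6884/2) = Inv-Gamma(10.10, 97.94420).
E[σ²|data] = β/(α−1) = 97.94420/9.10 = 10.7631.

10.7631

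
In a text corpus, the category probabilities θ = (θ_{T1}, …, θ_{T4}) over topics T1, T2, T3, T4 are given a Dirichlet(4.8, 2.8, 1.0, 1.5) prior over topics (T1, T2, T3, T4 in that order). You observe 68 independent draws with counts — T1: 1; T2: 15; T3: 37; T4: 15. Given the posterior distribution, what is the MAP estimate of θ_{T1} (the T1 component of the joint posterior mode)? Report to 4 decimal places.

The Dirichlet prior is conjugate to the Multinomial likelihood: each posterior αⱼ = prior αⱼ + observed count nⱼ.
Posterior concentration: (5.8, 17.8, 38.0, 16.5), total = 78.1.
Joint mode component: (α_{T1}−1)/(Σα−K) = 4.8/74.1 = 0.0648.

0.0648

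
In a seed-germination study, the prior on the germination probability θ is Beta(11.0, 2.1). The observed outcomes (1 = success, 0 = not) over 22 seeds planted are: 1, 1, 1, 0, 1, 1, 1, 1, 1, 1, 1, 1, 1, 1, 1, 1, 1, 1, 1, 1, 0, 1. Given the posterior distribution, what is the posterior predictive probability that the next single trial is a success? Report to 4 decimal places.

The Beta prior is conjugate to a Binomial/Bernoulli likelihood; the update adds successes to α and failures to β.
Posterior: Beta(α+k, β+n−k) = Beta(11.0+20, 2.1+2) = Beta(31.0, 4.1).
For a single future Bernoulli trial, P(success | data) = α/(α+β) = 0.8832.

0.8832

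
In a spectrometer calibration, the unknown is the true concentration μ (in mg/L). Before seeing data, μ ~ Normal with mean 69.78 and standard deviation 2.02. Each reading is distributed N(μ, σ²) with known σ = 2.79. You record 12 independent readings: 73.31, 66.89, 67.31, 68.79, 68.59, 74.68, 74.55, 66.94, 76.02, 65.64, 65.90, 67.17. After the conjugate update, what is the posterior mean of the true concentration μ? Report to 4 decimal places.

69.6671

For Normal data with known variance σ², a Normal(μ₀, σ₀²) prior on μ is conjugate. Posterior precision = 1/σ₀² + n/σ²; posterior mean is the precision-weighted average of μ₀ and x̄.
Σxᵢ = 73.31 + 66.89 + 67.31 + 68.79 + 68.59 + 74.68 + 74.55 + 66.94 + 76.02 + 65.64 + 65.90 + 67.17 = 835.79, so n·x̄ = 835.79.
σ₀² = 2.02² = 4.0804, σ² = 2.79² = 7.7841; σ² + n·σ₀² = 7.7841 + 12·4.0804 = 56.7489.
Posterior mean = (μ₀/σ₀² + n·x̄/σ²)/(1/σ₀² + n/σ²) = (σ²·μ₀ + σ₀²·n·x̄)/(σ² + n·σ₀²) = (7.7841·69.78 + 4.0804·835.79)/56.7489 = 3953.532014/56.7489 = 69.6671.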